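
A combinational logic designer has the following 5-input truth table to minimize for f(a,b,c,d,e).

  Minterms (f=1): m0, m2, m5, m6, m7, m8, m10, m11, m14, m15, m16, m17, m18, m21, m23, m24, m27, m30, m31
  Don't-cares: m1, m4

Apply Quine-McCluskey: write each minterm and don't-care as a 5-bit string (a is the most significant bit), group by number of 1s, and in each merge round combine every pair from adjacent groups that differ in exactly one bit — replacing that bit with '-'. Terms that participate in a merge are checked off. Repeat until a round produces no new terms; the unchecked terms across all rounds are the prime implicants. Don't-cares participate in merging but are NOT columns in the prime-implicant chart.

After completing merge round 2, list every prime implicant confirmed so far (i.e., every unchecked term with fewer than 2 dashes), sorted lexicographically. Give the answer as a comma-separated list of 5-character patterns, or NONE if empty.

Round 0: 00000✓ 00001✓ 00010✓ 00100✓ 00101✓ 00110✓ 00111✓ 01000✓ 01010✓ 01011✓ 01110✓ 01111✓ 10000✓ 10001✓ 10010✓ 10101✓ 10111✓ 11000✓ 11011✓ 11110✓ 11111✓
Round 1: -0000✓ -0001✓ -0010✓ -0101✓ -0111✓ -1000✓ -1011✓ -1110✓ -1111✓ 0-000✓ 0-010✓ 0-110✓ 0-111✓ 00-00✓ 00-01✓ 00-10✓ 000-0✓ 0000-✓ 001-0✓ 001-1✓ 0010-✓ 0011-✓ 01-10✓ 01-11✓ 010-0✓ 0101-✓ 0111-✓ 1-000✓ 1-111✓ 10-01✓ 100-0✓ 1000-✓ 101-1✓ 11-11✓ 1111-✓
Round 2: --000 --111 -0-01 -00-0 -000- -01-1 -1-11 -111- 0--10 0-0-0 0-11- 00--0 00-0- 001-- 01-1-
PIs = {--000, --111, -0-01, -00-0, -000-, -01-1, -1-11, -111-, 0--10, 0-0-0, 0-11-, 00--0, 00-0-, 001--, 01-1-}

NONE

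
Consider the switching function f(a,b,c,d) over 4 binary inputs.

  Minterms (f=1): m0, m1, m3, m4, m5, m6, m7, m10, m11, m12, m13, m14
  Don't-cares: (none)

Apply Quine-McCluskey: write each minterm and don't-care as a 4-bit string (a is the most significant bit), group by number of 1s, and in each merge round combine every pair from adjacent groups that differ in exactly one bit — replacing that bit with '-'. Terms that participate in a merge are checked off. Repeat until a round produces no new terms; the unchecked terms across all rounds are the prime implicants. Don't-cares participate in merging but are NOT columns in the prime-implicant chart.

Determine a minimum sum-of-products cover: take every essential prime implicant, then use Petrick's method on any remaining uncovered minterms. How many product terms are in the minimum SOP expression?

5

Round 0: 0000✓ 0001✓ 0011✓ 0100✓ 0101✓ 0110✓ 0111✓ 1010✓ 1011✓ 1100✓ 1101✓ 1110✓
Round 1: -011 -100✓ -101✓ -110✓ 0-00✓ 0-01✓ 0-11✓ 00-1✓ 000-✓ 01-0✓ 01-1✓ 010-✓ 011-✓ 1-10 101- 11-0✓ 110-✓
Round 2: -1-0 -10- 0--1 0-0- 01--
PIs = {-011, -1-0, -10-, 0--1, 0-0-, 01--, 1-10, 101-}
Coverage chart:
  m0: 0-0- ←essential
  m1: 0--1,0-0-
  m3: -011,0--1
  m4: -1-0,-10-,0-0-,01--
  m5: -10-,0--1,0-0-,01--
  m6: -1-0,01--
  m7: 0--1,01--
  m10: 1-10,101-
  m11: -011,101-
  m12: -1-0,-10-
  m13: -10- ←essential
  m14: -1-0,1-10
Essential: -10-, 0-0-
Petrick residual → -011, 01--, 1-10
Min cover (5 terms): b'cd + bc' + a'c' + a'b + acd'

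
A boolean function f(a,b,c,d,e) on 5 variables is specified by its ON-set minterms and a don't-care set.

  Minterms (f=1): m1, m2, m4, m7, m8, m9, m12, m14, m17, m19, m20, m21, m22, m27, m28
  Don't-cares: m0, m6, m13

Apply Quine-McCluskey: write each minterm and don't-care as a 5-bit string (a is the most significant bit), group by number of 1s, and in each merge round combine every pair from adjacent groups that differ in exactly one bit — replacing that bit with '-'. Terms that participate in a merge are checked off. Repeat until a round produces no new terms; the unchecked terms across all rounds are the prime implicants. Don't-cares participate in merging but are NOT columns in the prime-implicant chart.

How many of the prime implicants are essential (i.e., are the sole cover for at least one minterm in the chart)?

Round 0: 00000✓ 00001✓ 00010✓ 00100✓ 00110✓ 00111✓ 01000✓ 01001✓ 01100✓ 01101✓ 01110✓ 10001✓ 10011✓ 10100✓ 10101✓ 10110✓ 11011✓ 11100✓
Round 1: -0001 -0100✓ -0110✓ -1100✓ 0-000✓ 0-001✓ 0-100✓ 0-110✓ 00-00✓ 00-10✓ 000-0✓ 0000-✓ 001-0✓ 0011- 01-00✓ 01-01✓ 0100-✓ 011-0✓ 0110-✓ 1-011 1-100✓ 10-01 100-1 101-0✓ 1010-
Round 2: --100 -01-0 0--00 0-00- 0-1-0 00--0 01-0-
PIs = {--100, -0001, -01-0, 0--00, 0-00-, 0-1-0, 00--0, 0011-, 01-0-, 1-011, 10-01, 100-1, 1010-}
Coverage chart:
  m1: -0001,0-00-
  m2: 00--0 ←essential
  m4: --100,-01-0,0--00,0-1-0,00--0
  m7: 0011- ←essential
  m8: 0--00,0-00-,01-0-
  m9: 0-00-,01-0-
  m12: --100,0--00,0-1-0,01-0-
  m14: 0-1-0 ←essential
  m17: -0001,10-01,100-1
  m19: 1-011,100-1
  m20: --100,-01-0,1010-
  m21: 10-01,1010-
  m22: -01-0 ←essential
  m27: 1-011 ←essential
  m28: --100 ←essential
Essential: --100, -01-0, 0-1-0, 00--0, 0011-, 1-011

6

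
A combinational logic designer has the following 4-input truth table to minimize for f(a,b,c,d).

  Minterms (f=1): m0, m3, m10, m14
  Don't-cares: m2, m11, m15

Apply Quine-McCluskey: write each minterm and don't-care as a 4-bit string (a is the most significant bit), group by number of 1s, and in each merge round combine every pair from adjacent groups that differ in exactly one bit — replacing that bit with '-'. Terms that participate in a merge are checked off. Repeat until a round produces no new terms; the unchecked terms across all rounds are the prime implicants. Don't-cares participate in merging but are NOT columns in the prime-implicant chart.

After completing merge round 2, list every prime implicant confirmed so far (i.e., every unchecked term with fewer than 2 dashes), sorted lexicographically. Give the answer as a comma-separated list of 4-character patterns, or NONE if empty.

00-0

Round 0: 0000✓ 0010✓ 0011✓ 1010✓ 1011✓ 1110✓ 1111✓
Round 1: -010✓ -011✓ 00-0 001-✓ 1-10✓ 1-11✓ 101-✓ 111-✓
Round 2: -01- 1-1-
PIs = {-01-, 00-0, 1-1-}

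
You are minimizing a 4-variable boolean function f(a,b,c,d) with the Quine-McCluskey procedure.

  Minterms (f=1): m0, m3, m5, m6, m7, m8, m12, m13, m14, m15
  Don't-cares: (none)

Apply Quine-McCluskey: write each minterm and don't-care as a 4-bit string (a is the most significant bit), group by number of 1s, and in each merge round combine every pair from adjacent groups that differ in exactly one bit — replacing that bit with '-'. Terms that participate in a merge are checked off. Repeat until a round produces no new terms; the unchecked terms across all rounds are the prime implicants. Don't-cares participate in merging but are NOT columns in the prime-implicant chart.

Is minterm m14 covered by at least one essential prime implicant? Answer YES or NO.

YES

size-2^0 implicants → 0000(✓)  0011(✓)  0101(✓)  0110(✓)  0111(✓)  1000(✓)  1100(✓)  1101(✓)  1110(✓)  1111(✓)
size-2^1 implicants → -000  -101(✓)  -110(✓)  -111(✓)  0-11  01-1(✓)  011-(✓)  1-00  11-0(✓)  11-1(✓)  110-(✓)  111-(✓)
size-2^2 implicants → -1-1  -11-  11--
Unchecked terms (primes): -000, -1-1, -11-, 0-11, 1-00, 11--
Minterm coverage:
  m0 ⊆ -000 [E]
  m3 ⊆ 0-11 [E]
  m5 ⊆ -1-1 [E]
  m6 ⊆ -11- [E]
  m7 ⊆ -1-1,-11-,0-11
  m8 ⊆ -000,1-00
  m12 ⊆ 1-00,11--
  m13 ⊆ -1-1,11--
  m14 ⊆ -11-,11--
  m15 ⊆ -1-1,-11-,11--
E = {-000, -1-1, -11-, 0-11}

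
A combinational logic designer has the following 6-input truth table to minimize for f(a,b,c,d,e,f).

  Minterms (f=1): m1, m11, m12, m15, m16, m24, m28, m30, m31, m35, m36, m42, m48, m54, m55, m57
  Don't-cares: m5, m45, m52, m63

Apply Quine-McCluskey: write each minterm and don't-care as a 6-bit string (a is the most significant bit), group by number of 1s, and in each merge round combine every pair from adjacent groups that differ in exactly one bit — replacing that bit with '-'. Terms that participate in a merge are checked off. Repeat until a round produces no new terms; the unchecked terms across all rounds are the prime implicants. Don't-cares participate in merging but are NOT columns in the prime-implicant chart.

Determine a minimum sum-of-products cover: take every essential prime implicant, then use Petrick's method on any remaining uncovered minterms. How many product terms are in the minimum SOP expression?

11

size-2^0 implicants → 000001(✓)  000101(✓)  001011(✓)  001100(✓)  001111(✓)  010000(✓)  011000(✓)  011100(✓)  011110(✓)  011111(✓)  100011  100100(✓)  101010  101101  110000(✓)  110100(✓)  110110(✓)  110111(✓)  111001  111111(✓)
size-2^1 implicants → -10000  -11111  0-1100  0-1111  000-01  001-11  01-000  011-00  0111-0  01111-  1-0100  11-111  110-00  1101-0  11011-
Unchecked terms (primes): -10000, -11111, 0-1100, 0-1111, 000-01, 001-11, 01-000, 011-00, 0111-0, 01111-, 1-0100, 100011, 101010, 101101, 11-111, 110-00, 1101-0, 11011-, 111001
Minterm coverage:
  m1 ⊆ 000-01 [E]
  m11 ⊆ 001-11 [E]
  m12 ⊆ 0-1100 [E]
  m15 ⊆ 0-1111,001-11
  m16 ⊆ -10000,01-000
  m24 ⊆ 01-000,011-00
  m28 ⊆ 0-1100,011-00,0111-0
  m30 ⊆ 0111-0,01111-
  m31 ⊆ -11111,0-1111,01111-
  m35 ⊆ 100011 [E]
  m36 ⊆ 1-0100 [E]
  m42 ⊆ 101010 [E]
  m48 ⊆ -10000,110-00
  m54 ⊆ 1101-0,11011-
  m55 ⊆ 11-111,11011-
  m57 ⊆ 111001 [E]
E = {0-1100, 000-01, 001-11, 1-0100, 100011, 101010, 111001}
Petrick residual → -10000, 01-000, 01111-, 11011-
Cover = bc'd'e'f' + a'cde'f' + a'b'c'e'f + a'b'cef + a'bd'e'f' + a'bcde + ac'de'f' + ab'c'd'ef + ab'cd'ef' + abc'de + abcd'e'f  |cover|=11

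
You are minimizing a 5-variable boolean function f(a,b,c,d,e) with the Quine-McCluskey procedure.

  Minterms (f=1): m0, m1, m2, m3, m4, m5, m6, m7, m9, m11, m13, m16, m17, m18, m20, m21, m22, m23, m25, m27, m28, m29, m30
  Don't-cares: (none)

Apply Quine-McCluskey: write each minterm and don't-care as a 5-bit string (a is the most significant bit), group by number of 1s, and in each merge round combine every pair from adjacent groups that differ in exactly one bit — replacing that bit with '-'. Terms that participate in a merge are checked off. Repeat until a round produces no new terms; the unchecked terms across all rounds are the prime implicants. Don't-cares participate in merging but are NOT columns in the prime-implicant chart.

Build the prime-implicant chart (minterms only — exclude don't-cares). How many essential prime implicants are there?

5

size-2^0 implicants → 00000(✓)  00001(✓)  00010(✓)  00011(✓)  00100(✓)  00101(✓)  00110(✓)  00111(✓)  01001(✓)  01011(✓)  01101(✓)  10000(✓)  10001(✓)  10010(✓)  10100(✓)  10101(✓)  10110(✓)  10111(✓)  11001(✓)  11011(✓)  11100(✓)  11101(✓)  11110(✓)
size-2^1 implicants → -0000(✓)  -0001(✓)  -0010(✓)  -0100(✓)  -0101(✓)  -0110(✓)  -0111(✓)  -1001(✓)  -1011(✓)  -1101(✓)  0-001(✓)  0-011(✓)  0-101(✓)  00-00(✓)  00-01(✓)  00-10(✓)  00-11(✓)  000-0(✓)  000-1(✓)  0000-(✓)  0001-(✓)  001-0(✓)  001-1(✓)  0010-(✓)  0011-(✓)  01-01(✓)  010-1(✓)  1-001(✓)  1-100(✓)  1-101(✓)  1-110(✓)  10-00(✓)  10-01(✓)  10-10(✓)  100-0(✓)  1000-(✓)  101-0(✓)  101-1(✓)  1010-(✓)  1011-(✓)  11-01(✓)  110-1(✓)  111-0(✓)  1110-(✓)
size-2^2 implicants → --001(✓)  --101(✓)  -0-00(✓)  -0-01(✓)  -0-10(✓)  -00-0(✓)  -000-(✓)  -01-0(✓)  -01-1(✓)  -010-(✓)  -011-(✓)  -1-01(✓)  -10-1  0--01(✓)  0-0-1  00--0(✓)  00--1(✓)  00-0-(✓)  00-1-(✓)  000--(✓)  001--(✓)  1--01(✓)  1-1-0  1-10-  10--0(✓)  10-0-(✓)  101--(✓)
size-2^3 implicants → ---01  -0--0  -0-0-  -01--  00---
Unchecked terms (primes): ---01, -0--0, -0-0-, -01--, -10-1, 0-0-1, 00---, 1-1-0, 1-10-
Minterm coverage:
  m0 ⊆ -0--0,-0-0-,00---
  m1 ⊆ ---01,-0-0-,0-0-1,00---
  m2 ⊆ -0--0,00---
  m3 ⊆ 0-0-1,00---
  m4 ⊆ -0--0,-0-0-,-01--,00---
  m5 ⊆ ---01,-0-0-,-01--,00---
  m6 ⊆ -0--0,-01--,00---
  m7 ⊆ -01--,00---
  m9 ⊆ ---01,-10-1,0-0-1
  m11 ⊆ -10-1,0-0-1
  m13 ⊆ ---01 [E]
  m16 ⊆ -0--0,-0-0-
  m17 ⊆ ---01,-0-0-
  m18 ⊆ -0--0 [E]
  m20 ⊆ -0--0,-0-0-,-01--,1-1-0,1-10-
  m21 ⊆ ---01,-0-0-,-01--,1-10-
  m22 ⊆ -0--0,-01--,1-1-0
  m23 ⊆ -01-- [E]
  m25 ⊆ ---01,-10-1
  m27 ⊆ -10-1 [E]
  m28 ⊆ 1-1-0,1-10-
  m29 ⊆ ---01,1-10-
  m30 ⊆ 1-1-0 [E]
E = {---01, -0--0, -01--, -10-1, 1-1-0}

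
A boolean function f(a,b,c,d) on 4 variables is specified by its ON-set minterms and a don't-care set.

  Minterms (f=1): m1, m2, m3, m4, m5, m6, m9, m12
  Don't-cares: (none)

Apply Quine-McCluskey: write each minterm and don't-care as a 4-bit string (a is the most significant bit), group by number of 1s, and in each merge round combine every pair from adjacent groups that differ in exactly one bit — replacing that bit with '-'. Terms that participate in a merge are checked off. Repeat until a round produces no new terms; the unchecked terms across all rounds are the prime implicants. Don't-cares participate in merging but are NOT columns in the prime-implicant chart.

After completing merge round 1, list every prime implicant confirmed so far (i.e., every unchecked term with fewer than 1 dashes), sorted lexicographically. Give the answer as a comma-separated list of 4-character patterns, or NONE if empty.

NONE

size-2^0 implicants → 0001(✓)  0010(✓)  0011(✓)  0100(✓)  0101(✓)  0110(✓)  1001(✓)  1100(✓)
size-2^1 implicants → -001  -100  0-01  0-10  00-1  001-  01-0  010-
Unchecked terms (primes): -001, -100, 0-01, 0-10, 00-1, 001-, 01-0, 010-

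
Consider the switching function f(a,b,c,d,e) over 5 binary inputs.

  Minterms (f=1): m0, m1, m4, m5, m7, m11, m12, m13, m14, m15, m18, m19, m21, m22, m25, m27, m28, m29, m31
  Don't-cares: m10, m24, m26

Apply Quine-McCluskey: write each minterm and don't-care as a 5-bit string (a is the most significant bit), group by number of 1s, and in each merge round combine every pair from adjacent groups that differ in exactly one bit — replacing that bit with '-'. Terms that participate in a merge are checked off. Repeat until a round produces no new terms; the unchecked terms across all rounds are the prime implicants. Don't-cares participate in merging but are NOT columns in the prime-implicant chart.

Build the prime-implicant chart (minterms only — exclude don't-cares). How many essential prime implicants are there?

5

Round 0: 00000✓ 00001✓ 00100✓ 00101✓ 00111✓ 01010✓ 01011✓ 01100✓ 01101✓ 01110✓ 01111✓ 10010✓ 10011✓ 10101✓ 10110✓ 11000✓ 11001✓ 11010✓ 11011✓ 11100✓ 11101✓ 11111✓
Round 1: -0101✓ -1010✓ -1011✓ -1100✓ -1101✓ -1111✓ 0-100✓ 0-101✓ 0-111✓ 00-00✓ 00-01✓ 0000-✓ 001-1✓ 0010-✓ 01-10✓ 01-11✓ 0101-✓ 011-0✓ 011-1✓ 0110-✓ 0111-✓ 1-010✓ 1-011✓ 1-101✓ 10-10 1001-✓ 11-00✓ 11-01✓ 11-11✓ 110-0✓ 110-1✓ 1100-✓ 1101-✓ 111-1✓ 1110-✓
Round 2: --101 -1-11 -101- -11-1 -110- 0-1-1 0-10- 00-0- 01-1- 011-- 1-01- 11--1 11-0- 110--
PIs = {--101, -1-11, -101-, -11-1, -110-, 0-1-1, 0-10-, 00-0-, 01-1-, 011--, 1-01-, 10-10, 11--1, 11-0-, 110--}
Coverage chart:
  m0: 00-0- ←essential
  m1: 00-0- ←essential
  m4: 0-10-,00-0-
  m5: --101,0-1-1,0-10-,00-0-
  m7: 0-1-1 ←essential
  m11: -1-11,-101-,01-1-
  m12: -110-,0-10-,011--
  m13: --101,-11-1,-110-,0-1-1,0-10-,011--
  m14: 01-1-,011--
  m15: -1-11,-11-1,0-1-1,01-1-,011--
  m18: 1-01-,10-10
  m19: 1-01- ←essential
  m21: --101 ←essential
  m22: 10-10 ←essential
  m25: 11--1,11-0-,110--
  m27: -1-11,-101-,1-01-,11--1,110--
  m28: -110-,11-0-
  m29: --101,-11-1,-110-,11--1,11-0-
  m31: -1-11,-11-1,11--1
Essential: --101, 0-1-1, 00-0-, 1-01-, 10-10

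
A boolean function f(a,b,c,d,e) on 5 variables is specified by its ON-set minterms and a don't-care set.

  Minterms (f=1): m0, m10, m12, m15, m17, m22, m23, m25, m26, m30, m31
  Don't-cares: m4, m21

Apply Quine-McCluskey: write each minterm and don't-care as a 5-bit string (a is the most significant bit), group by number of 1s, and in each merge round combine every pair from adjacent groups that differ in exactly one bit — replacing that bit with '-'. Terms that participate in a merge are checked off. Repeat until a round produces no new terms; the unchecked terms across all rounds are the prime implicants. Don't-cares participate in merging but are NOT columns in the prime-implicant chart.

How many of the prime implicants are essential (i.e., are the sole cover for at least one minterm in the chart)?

size-2^0 implicants → 00000(✓)  00100(✓)  01010(✓)  01100(✓)  01111(✓)  10001(✓)  10101(✓)  10110(✓)  10111(✓)  11001(✓)  11010(✓)  11110(✓)  11111(✓)
size-2^1 implicants → -1010  -1111  0-100  00-00  1-001  1-110(✓)  1-111(✓)  10-01  101-1  1011-(✓)  11-10  1111-(✓)
size-2^2 implicants → 1-11-
Unchecked terms (primes): -1010, -1111, 0-100, 00-00, 1-001, 1-11-, 10-01, 101-1, 11-10
Minterm coverage:
  m0 ⊆ 00-00 [E]
  m10 ⊆ -1010 [E]
  m12 ⊆ 0-100 [E]
  m15 ⊆ -1111 [E]
  m17 ⊆ 1-001,10-01
  m22 ⊆ 1-11- [E]
  m23 ⊆ 1-11-,101-1
  m25 ⊆ 1-001 [E]
  m26 ⊆ -1010,11-10
  m30 ⊆ 1-11-,11-10
  m31 ⊆ -1111,1-11-
E = {-1010, -1111, 0-100, 00-00, 1-001, 1-11-}

6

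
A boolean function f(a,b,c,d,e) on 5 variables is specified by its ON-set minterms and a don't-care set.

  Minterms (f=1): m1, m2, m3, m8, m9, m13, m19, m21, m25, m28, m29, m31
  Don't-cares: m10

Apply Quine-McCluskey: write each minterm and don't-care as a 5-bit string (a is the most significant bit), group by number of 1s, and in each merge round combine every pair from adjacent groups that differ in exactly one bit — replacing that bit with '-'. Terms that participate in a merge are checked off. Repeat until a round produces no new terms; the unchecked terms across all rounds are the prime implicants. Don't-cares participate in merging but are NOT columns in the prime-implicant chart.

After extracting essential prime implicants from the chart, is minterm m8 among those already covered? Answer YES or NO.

Round 0: 00001✓ 00010✓ 00011✓ 01000✓ 01001✓ 01010✓ 01101✓ 10011✓ 10101✓ 11001✓ 11100✓ 11101✓ 11111✓
Round 1: -0011 -1001✓ -1101✓ 0-001 0-010 000-1 0001- 01-01✓ 010-0 0100- 1-101 11-01✓ 111-1 1110-
Round 2: -1-01
PIs = {-0011, -1-01, 0-001, 0-010, 000-1, 0001-, 010-0, 0100-, 1-101, 111-1, 1110-}
Coverage chart:
  m1: 0-001,000-1
  m2: 0-010,0001-
  m3: -0011,000-1,0001-
  m8: 010-0,0100-
  m9: -1-01,0-001,0100-
  m13: -1-01 ←essential
  m19: -0011 ←essential
  m21: 1-101 ←essential
  m25: -1-01 ←essential
  m28: 1110- ←essential
  m29: -1-01,1-101,111-1,1110-
  m31: 111-1 ←essential
Essential: -0011, -1-01, 1-101, 111-1, 1110-

NO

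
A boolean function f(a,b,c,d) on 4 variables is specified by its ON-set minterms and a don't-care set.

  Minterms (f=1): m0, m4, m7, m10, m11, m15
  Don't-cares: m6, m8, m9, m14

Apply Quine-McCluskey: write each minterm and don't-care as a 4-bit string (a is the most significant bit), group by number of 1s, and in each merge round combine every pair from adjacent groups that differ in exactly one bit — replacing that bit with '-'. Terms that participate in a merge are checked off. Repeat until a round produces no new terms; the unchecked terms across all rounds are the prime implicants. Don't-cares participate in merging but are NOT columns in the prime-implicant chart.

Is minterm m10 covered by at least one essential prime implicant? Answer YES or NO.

NO

[col 0] 0000*, 0100*, 0110*, 0111*, 1000*, 1001*, 1010*, 1011*, 1110*, 1111*
[col 1] -000, -110*, -111*, 0-00, 01-0, 011-*, 1-10*, 1-11*, 10-0*, 10-1*, 100-*, 101-*, 111-*
[col 2] -11-, 1-1-, 10--
Prime implicants: -000, -11-, 0-00, 01-0, 1-1-, 10--
PI chart (minterm → PIs covering it):
  0 | -000,0-00
  4 | 0-00,01-0
  7 | -11-  (sole → essential)
  10 | 1-1-,10--
  11 | 1-1-,10--
  15 | -11-,1-1-
Essential prime implicants: -11-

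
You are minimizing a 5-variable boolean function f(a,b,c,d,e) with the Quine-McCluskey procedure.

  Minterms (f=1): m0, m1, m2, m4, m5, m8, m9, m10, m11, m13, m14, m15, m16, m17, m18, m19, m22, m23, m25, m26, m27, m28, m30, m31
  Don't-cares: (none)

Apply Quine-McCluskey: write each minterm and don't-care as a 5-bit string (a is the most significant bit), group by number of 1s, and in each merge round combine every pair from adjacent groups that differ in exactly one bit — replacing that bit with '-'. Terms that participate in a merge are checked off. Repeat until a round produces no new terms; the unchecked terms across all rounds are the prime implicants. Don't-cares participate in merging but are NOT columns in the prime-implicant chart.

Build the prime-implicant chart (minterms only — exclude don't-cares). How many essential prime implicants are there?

Round 0: 00000✓ 00001✓ 00010✓ 00100✓ 00101✓ 01000✓ 01001✓ 01010✓ 01011✓ 01101✓ 01110✓ 01111✓ 10000✓ 10001✓ 10010✓ 10011✓ 10110✓ 10111✓ 11001✓ 11010✓ 11011✓ 11100✓ 11110✓ 11111✓
Round 1: -0000✓ -0001✓ -0010✓ -1001✓ -1010✓ -1011✓ -1110✓ -1111✓ 0-000✓ 0-001✓ 0-010✓ 0-101✓ 00-00✓ 00-01✓ 000-0✓ 0000-✓ 0010-✓ 01-01✓ 01-10✓ 01-11✓ 010-0✓ 010-1✓ 0100-✓ 0101-✓ 011-1✓ 0111-✓ 1-001✓ 1-010✓ 1-011✓ 1-110✓ 1-111✓ 10-10✓ 10-11✓ 100-0✓ 100-1✓ 1000-✓ 1001-✓ 1011-✓ 11-10✓ 11-11✓ 110-1✓ 1101-✓ 111-0 1111-✓
Round 2: --001 --010 -00-0 -000- -1-10✓ -1-11✓ -10-1 -101-✓ -111-✓ 0--01 0-0-0 0-00- 00-0- 01--1 01-1-✓ 010-- 1--10✓ 1--11✓ 1-0-1 1-01-✓ 1-11-✓ 10-1-✓ 100-- 11-1-✓
Round 3: -1-1- 1--1-
PIs = {--001, --010, -00-0, -000-, -1-1-, -10-1, 0--01, 0-0-0, 0-00-, 00-0-, 01--1, 010--, 1--1-, 1-0-1, 100--, 111-0}
Coverage chart:
  m0: -00-0,-000-,0-0-0,0-00-,00-0-
  m1: --001,-000-,0--01,0-00-,00-0-
  m2: --010,-00-0,0-0-0
  m4: 00-0- ←essential
  m5: 0--01,00-0-
  m8: 0-0-0,0-00-,010--
  m9: --001,-10-1,0--01,0-00-,01--1,010--
  m10: --010,-1-1-,0-0-0,010--
  m11: -1-1-,-10-1,01--1,010--
  m13: 0--01,01--1
  m14: -1-1- ←essential
  m15: -1-1-,01--1
  m16: -00-0,-000-,100--
  m17: --001,-000-,1-0-1,100--
  m18: --010,-00-0,1--1-,100--
  m19: 1--1-,1-0-1,100--
  m22: 1--1- ←essential
  m23: 1--1- ←essential
  m25: --001,-10-1,1-0-1
  m26: --010,-1-1-,1--1-
  m27: -1-1-,-10-1,1--1-,1-0-1
  m28: 111-0 ←essential
  m30: -1-1-,1--1-,111-0
  m31: -1-1-,1--1-
Essential: -1-1-, 00-0-, 1--1-, 111-0

4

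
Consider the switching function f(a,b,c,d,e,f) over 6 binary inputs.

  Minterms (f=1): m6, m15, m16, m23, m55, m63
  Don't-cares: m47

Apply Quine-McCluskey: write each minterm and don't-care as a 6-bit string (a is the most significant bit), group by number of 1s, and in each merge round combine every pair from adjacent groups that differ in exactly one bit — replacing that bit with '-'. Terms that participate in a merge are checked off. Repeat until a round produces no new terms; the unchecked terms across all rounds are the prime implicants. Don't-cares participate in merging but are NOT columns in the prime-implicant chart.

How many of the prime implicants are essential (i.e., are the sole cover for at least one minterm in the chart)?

size-2^0 implicants → 000110  001111(✓)  010000  010111(✓)  101111(✓)  110111(✓)  111111(✓)
size-2^1 implicants → -01111  -10111  1-1111  11-111
Unchecked terms (primes): -01111, -10111, 000110, 010000, 1-1111, 11-111
Minterm coverage:
  m6 ⊆ 000110 [E]
  m15 ⊆ -01111 [E]
  m16 ⊆ 010000 [E]
  m23 ⊆ -10111 [E]
  m55 ⊆ -10111,11-111
  m63 ⊆ 1-1111,11-111
E = {-01111, -10111, 000110, 010000}

4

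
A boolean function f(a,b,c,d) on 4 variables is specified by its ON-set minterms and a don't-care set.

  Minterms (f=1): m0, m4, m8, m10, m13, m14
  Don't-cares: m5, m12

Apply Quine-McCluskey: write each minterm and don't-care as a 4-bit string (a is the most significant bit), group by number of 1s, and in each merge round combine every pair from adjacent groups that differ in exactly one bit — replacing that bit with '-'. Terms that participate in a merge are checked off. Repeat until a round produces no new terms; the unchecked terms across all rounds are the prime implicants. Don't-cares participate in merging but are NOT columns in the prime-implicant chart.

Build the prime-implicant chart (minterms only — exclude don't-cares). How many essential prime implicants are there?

Round 0: 0000✓ 0100✓ 0101✓ 1000✓ 1010✓ 1100✓ 1101✓ 1110✓
Round 1: -000✓ -100✓ -101✓ 0-00✓ 010-✓ 1-00✓ 1-10✓ 10-0✓ 11-0✓ 110-✓
Round 2: --00 -10- 1--0
PIs = {--00, -10-, 1--0}
Coverage chart:
  m0: --00 ←essential
  m4: --00,-10-
  m8: --00,1--0
  m10: 1--0 ←essential
  m13: -10- ←essential
  m14: 1--0 ←essential
Essential: --00, -10-, 1--0

3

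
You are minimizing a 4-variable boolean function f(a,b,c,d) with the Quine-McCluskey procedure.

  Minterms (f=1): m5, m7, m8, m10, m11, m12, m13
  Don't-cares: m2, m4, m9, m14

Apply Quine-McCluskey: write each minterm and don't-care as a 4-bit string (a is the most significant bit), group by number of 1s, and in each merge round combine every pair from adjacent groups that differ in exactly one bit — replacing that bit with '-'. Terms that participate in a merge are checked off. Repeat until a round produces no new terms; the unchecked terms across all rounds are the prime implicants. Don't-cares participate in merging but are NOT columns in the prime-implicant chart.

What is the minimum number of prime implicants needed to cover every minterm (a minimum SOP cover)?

3

Round 0: 0010✓ 0100✓ 0101✓ 0111✓ 1000✓ 1001✓ 1010✓ 1011✓ 1100✓ 1101✓ 1110✓
Round 1: -010 -100✓ -101✓ 01-1 010-✓ 1-00✓ 1-01✓ 1-10✓ 10-0✓ 10-1✓ 100-✓ 101-✓ 11-0✓ 110-✓
Round 2: -10- 1--0 1-0- 10--
PIs = {-010, -10-, 01-1, 1--0, 1-0-, 10--}
Coverage chart:
  m5: -10-,01-1
  m7: 01-1 ←essential
  m8: 1--0,1-0-,10--
  m10: -010,1--0,10--
  m11: 10-- ←essential
  m12: -10-,1--0,1-0-
  m13: -10-,1-0-
Essential: 01-1, 10--
Petrick residual → -10-
Min cover (3 terms): bc' + a'bd + ab'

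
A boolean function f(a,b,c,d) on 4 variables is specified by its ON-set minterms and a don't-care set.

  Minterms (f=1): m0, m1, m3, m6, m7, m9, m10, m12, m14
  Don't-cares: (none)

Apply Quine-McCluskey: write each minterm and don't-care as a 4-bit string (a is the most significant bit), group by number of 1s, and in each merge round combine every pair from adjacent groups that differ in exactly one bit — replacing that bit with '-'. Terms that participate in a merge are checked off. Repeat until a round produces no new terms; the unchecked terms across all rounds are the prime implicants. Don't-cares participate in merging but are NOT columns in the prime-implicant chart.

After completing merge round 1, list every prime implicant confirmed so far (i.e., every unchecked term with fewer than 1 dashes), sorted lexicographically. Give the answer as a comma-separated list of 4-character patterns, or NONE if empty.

Round 0: 0000✓ 0001✓ 0011✓ 0110✓ 0111✓ 1001✓ 1010✓ 1100✓ 1110✓
Round 1: -001 -110 0-11 00-1 000- 011- 1-10 11-0
PIs = {-001, -110, 0-11, 00-1, 000-, 011-, 1-10, 11-0}

NONE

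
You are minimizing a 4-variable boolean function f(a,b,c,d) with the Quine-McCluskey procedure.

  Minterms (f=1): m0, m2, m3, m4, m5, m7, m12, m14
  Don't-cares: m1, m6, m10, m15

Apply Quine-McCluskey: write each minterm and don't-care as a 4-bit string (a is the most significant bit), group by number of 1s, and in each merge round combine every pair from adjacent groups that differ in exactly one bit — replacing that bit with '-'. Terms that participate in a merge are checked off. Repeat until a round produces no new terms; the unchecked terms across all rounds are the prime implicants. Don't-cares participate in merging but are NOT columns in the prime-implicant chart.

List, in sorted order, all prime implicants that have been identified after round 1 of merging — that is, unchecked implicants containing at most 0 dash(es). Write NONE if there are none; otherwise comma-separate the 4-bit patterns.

NONE

size-2^0 implicants → 0000(✓)  0001(✓)  0010(✓)  0011(✓)  0100(✓)  0101(✓)  0110(✓)  0111(✓)  1010(✓)  1100(✓)  1110(✓)  1111(✓)
size-2^1 implicants → -010(✓)  -100(✓)  -110(✓)  -111(✓)  0-00(✓)  0-01(✓)  0-10(✓)  0-11(✓)  00-0(✓)  00-1(✓)  000-(✓)  001-(✓)  01-0(✓)  01-1(✓)  010-(✓)  011-(✓)  1-10(✓)  11-0(✓)  111-(✓)
size-2^2 implicants → --10  -1-0  -11-  0--0(✓)  0--1(✓)  0-0-(✓)  0-1-(✓)  00--(✓)  01--(✓)
size-2^3 implicants → 0---
Unchecked terms (primes): --10, -1-0, -11-, 0---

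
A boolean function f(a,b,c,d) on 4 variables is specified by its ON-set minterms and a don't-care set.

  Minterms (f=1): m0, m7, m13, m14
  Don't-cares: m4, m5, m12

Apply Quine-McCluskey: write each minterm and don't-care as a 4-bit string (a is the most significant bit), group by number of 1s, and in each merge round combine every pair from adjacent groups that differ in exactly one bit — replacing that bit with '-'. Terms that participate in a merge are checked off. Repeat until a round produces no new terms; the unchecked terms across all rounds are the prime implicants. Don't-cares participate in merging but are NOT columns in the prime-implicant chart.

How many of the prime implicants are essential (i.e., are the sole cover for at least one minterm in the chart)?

4

size-2^0 implicants → 0000(✓)  0100(✓)  0101(✓)  0111(✓)  1100(✓)  1101(✓)  1110(✓)
size-2^1 implicants → -100(✓)  -101(✓)  0-00  01-1  010-(✓)  11-0  110-(✓)
size-2^2 implicants → -10-
Unchecked terms (primes): -10-, 0-00, 01-1, 11-0
Minterm coverage:
  m0 ⊆ 0-00 [E]
  m7 ⊆ 01-1 [E]
  m13 ⊆ -10- [E]
  m14 ⊆ 11-0 [E]
E = {-10-, 0-00, 01-1, 11-0}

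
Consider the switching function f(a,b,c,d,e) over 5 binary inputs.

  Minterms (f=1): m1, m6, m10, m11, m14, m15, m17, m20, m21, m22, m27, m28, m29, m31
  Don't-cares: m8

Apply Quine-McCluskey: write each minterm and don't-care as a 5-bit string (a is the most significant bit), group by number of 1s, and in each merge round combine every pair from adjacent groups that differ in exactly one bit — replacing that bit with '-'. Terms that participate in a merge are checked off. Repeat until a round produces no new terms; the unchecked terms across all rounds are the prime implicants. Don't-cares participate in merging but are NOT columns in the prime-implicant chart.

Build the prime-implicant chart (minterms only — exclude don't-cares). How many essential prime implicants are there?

3

[col 0] 00001*, 00110*, 01000*, 01010*, 01011*, 01110*, 01111*, 10001*, 10100*, 10101*, 10110*, 11011*, 11100*, 11101*, 11111*
[col 1] -0001, -0110, -1011*, -1111*, 0-110, 01-10*, 01-11*, 010-0, 0101-*, 0111-*, 1-100*, 1-101*, 10-01, 101-0, 1010-*, 11-11*, 111-1, 1110-*
[col 2] -1-11, 01-1-, 1-10-
Prime implicants: -0001, -0110, -1-11, 0-110, 01-1-, 010-0, 1-10-, 10-01, 101-0, 111-1
PI chart (minterm → PIs covering it):
  1 | -0001  (sole → essential)
  6 | -0110,0-110
  10 | 01-1-,010-0
  11 | -1-11,01-1-
  14 | 0-110,01-1-
  15 | -1-11,01-1-
  17 | -0001,10-01
  20 | 1-10-,101-0
  21 | 1-10-,10-01
  22 | -0110,101-0
  27 | -1-11  (sole → essential)
  28 | 1-10-  (sole → essential)
  29 | 1-10-,111-1
  31 | -1-11,111-1
Essential prime implicants: -0001, -1-11, 1-10-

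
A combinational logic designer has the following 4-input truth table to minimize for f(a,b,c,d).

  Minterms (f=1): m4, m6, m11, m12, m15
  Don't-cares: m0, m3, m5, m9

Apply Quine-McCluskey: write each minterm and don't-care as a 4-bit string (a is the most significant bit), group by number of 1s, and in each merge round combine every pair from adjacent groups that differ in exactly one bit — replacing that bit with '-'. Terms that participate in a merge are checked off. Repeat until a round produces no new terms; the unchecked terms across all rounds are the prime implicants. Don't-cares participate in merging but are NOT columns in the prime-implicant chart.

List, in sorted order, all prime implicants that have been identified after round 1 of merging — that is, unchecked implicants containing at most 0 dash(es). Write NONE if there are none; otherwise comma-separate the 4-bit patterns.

NONE

Round 0: 0000✓ 0011✓ 0100✓ 0101✓ 0110✓ 1001✓ 1011✓ 1100✓ 1111✓
Round 1: -011 -100 0-00 01-0 010- 1-11 10-1
PIs = {-011, -100, 0-00, 01-0, 010-, 1-11, 10-1}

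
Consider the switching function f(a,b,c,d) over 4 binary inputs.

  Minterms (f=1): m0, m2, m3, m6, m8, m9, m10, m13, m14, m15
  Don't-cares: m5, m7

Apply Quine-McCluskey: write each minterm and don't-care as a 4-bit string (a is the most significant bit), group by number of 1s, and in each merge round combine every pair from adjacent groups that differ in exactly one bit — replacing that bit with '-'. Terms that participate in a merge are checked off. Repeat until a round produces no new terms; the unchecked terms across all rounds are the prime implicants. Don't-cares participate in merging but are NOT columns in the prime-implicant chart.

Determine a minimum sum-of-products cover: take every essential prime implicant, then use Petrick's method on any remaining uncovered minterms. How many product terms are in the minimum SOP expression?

4

size-2^0 implicants → 0000(✓)  0010(✓)  0011(✓)  0101(✓)  0110(✓)  0111(✓)  1000(✓)  1001(✓)  1010(✓)  1101(✓)  1110(✓)  1111(✓)
size-2^1 implicants → -000(✓)  -010(✓)  -101(✓)  -110(✓)  -111(✓)  0-10(✓)  0-11(✓)  00-0(✓)  001-(✓)  01-1(✓)  011-(✓)  1-01  1-10(✓)  10-0(✓)  100-  11-1(✓)  111-(✓)
size-2^2 implicants → --10  -0-0  -1-1  -11-  0-1-
Unchecked terms (primes): --10, -0-0, -1-1, -11-, 0-1-, 1-01, 100-
Minterm coverage:
  m0 ⊆ -0-0 [E]
  m2 ⊆ --10,-0-0,0-1-
  m3 ⊆ 0-1- [E]
  m6 ⊆ --10,-11-,0-1-
  m8 ⊆ -0-0,100-
  m9 ⊆ 1-01,100-
  m10 ⊆ --10,-0-0
  m13 ⊆ -1-1,1-01
  m14 ⊆ --10,-11-
  m15 ⊆ -1-1,-11-
E = {-0-0, 0-1-}
Petrick residual → -11-, 1-01
Cover = b'd' + bc + a'c + ac'd  |cover|=4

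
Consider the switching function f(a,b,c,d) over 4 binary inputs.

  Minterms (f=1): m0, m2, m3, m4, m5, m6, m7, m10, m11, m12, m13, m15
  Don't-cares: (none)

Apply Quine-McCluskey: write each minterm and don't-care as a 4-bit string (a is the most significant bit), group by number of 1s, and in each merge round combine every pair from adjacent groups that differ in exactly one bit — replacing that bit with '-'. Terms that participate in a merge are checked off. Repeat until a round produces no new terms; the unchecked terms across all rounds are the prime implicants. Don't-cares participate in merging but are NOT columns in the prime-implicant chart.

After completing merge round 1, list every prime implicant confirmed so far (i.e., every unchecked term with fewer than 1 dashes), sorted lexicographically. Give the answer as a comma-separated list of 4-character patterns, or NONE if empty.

NONE

Round 0: 0000✓ 0010✓ 0011✓ 0100✓ 0101✓ 0110✓ 0111✓ 1010✓ 1011✓ 1100✓ 1101✓ 1111✓
Round 1: -010✓ -011✓ -100✓ -101✓ -111✓ 0-00✓ 0-10✓ 0-11✓ 00-0✓ 001-✓ 01-0✓ 01-1✓ 010-✓ 011-✓ 1-11✓ 101-✓ 11-1✓ 110-✓
Round 2: --11 -01- -1-1 -10- 0--0 0-1- 01--
PIs = {--11, -01-, -1-1, -10-, 0--0, 0-1-, 01--}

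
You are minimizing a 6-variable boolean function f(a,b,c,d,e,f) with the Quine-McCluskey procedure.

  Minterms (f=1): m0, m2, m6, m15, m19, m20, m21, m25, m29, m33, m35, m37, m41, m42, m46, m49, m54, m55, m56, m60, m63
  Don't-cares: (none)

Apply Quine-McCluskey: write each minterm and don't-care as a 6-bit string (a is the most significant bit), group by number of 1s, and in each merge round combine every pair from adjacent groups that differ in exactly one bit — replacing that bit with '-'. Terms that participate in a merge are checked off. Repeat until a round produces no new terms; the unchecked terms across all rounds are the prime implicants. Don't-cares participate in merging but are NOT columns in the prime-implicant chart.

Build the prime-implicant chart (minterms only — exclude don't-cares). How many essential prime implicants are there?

14

Round 0: 000000✓ 000010✓ 000110✓ 001111 010011 010100✓ 010101✓ 011001✓ 011101✓ 100001✓ 100011✓ 100101✓ 101001✓ 101010✓ 101110✓ 110001✓ 110110✓ 110111✓ 111000✓ 111100✓ 111111✓
Round 1: 000-10 0000-0 01-101 01010- 011-01 1-0001 10-001 100-01 1000-1 101-10 11-111 11011- 111-00
PIs = {000-10, 0000-0, 001111, 01-101, 010011, 01010-, 011-01, 1-0001, 10-001, 100-01, 1000-1, 101-10, 11-111, 11011-, 111-00}
Coverage chart:
  m0: 0000-0 ←essential
  m2: 000-10,0000-0
  m6: 000-10 ←essential
  m15: 001111 ←essential
  m19: 010011 ←essential
  m20: 01010- ←essential
  m21: 01-101,01010-
  m25: 011-01 ←essential
  m29: 01-101,011-01
  m33: 1-0001,10-001,100-01,1000-1
  m35: 1000-1 ←essential
  m37: 100-01 ←essential
  m41: 10-001 ←essential
  m42: 101-10 ←essential
  m46: 101-10 ←essential
  m49: 1-0001 ←essential
  m54: 11011- ←essential
  m55: 11-111,11011-
  m56: 111-00 ←essential
  m60: 111-00 ←essential
  m63: 11-111 ←essential
Essential: 000-10, 0000-0, 001111, 010011, 01010-, 011-01, 1-0001, 10-001, 100-01, 1000-1, 101-10, 11-111, 11011-, 111-00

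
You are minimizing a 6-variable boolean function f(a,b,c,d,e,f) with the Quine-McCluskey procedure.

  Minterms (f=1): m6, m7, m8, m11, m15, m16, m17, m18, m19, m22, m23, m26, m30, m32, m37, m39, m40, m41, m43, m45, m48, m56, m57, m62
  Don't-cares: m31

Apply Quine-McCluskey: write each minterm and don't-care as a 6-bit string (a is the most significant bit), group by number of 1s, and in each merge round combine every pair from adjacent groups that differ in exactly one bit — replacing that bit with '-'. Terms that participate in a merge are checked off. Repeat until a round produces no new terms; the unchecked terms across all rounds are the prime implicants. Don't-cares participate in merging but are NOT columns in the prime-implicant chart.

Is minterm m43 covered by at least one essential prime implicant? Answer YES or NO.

Round 0: 000110✓ 000111✓ 001000✓ 001011✓ 001111✓ 010000✓ 010001✓ 010010✓ 010011✓ 010110✓ 010111✓ 011010✓ 011110✓ 011111✓ 100000✓ 100101✓ 100111✓ 101000✓ 101001✓ 101011✓ 101101✓ 110000✓ 111000✓ 111001✓ 111110✓
Round 1: -00111 -01000 -01011 -10000 -11110 0-0110✓ 0-0111✓ 0-1111✓ 00-111✓ 00011-✓ 001-11 01-010✓ 01-110✓ 01-111✓ 010-10✓ 010-11✓ 0100-0✓ 0100-1✓ 01000-✓ 01001-✓ 01011-✓ 011-10✓ 01111-✓ 1-0000✓ 1-1000✓ 1-1001✓ 10-000✓ 10-101 1001-1 101-01 1010-1 10100-✓ 11-000✓ 11100-✓
Round 2: 0--111 0-011- 01--10 01-11- 010-1- 0100-- 1--000 1-100-
PIs = {-00111, -01000, -01011, -10000, -11110, 0--111, 0-011-, 001-11, 01--10, 01-11-, 010-1-, 0100--, 1--000, 1-100-, 10-101, 1001-1, 101-01, 1010-1}
Coverage chart:
  m6: 0-011- ←essential
  m7: -00111,0--111,0-011-
  m8: -01000 ←essential
  m11: -01011,001-11
  m15: 0--111,001-11
  m16: -10000,0100--
  m17: 0100-- ←essential
  m18: 01--10,010-1-,0100--
  m19: 010-1-,0100--
  m22: 0-011-,01--10,01-11-,010-1-
  m23: 0--111,0-011-,01-11-,010-1-
  m26: 01--10 ←essential
  m30: -11110,01--10,01-11-
  m32: 1--000 ←essential
  m37: 10-101,1001-1
  m39: -00111,1001-1
  m40: -01000,1--000,1-100-
  m41: 1-100-,101-01,1010-1
  m43: -01011,1010-1
  m45: 10-101,101-01
  m48: -10000,1--000
  m56: 1--000,1-100-
  m57: 1-100- ←essential
  m62: -11110 ←essential
Essential: -01000, -11110, 0-011-, 01--10, 0100--, 1--000, 1-100-

NO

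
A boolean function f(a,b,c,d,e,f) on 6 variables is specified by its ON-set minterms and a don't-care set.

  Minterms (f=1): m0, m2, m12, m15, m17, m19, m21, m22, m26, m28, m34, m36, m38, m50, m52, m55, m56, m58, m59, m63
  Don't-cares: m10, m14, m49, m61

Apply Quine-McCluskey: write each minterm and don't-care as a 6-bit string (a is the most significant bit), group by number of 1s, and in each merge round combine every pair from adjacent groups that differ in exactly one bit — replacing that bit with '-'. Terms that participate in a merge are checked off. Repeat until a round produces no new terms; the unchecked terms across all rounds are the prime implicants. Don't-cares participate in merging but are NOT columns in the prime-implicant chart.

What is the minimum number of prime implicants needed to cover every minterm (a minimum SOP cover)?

Round 0: 000000✓ 000010✓ 001010✓ 001100✓ 001110✓ 001111✓ 010001✓ 010011✓ 010101✓ 010110 011010✓ 011100✓ 100010✓ 100100✓ 100110✓ 110001✓ 110010✓ 110100✓ 110111✓ 111000✓ 111010✓ 111011✓ 111101✓ 111111✓
Round 1: -00010 -10001 -11010 0-1010 0-1100 00-010 0000-0 001-10 0011-0 00111- 010-01 0100-1 1-0010 1-0100 100-10 1001-0 11-010 11-111 111-11 1110-0 11101- 1111-1
PIs = {-00010, -10001, -11010, 0-1010, 0-1100, 00-010, 0000-0, 001-10, 0011-0, 00111-, 010-01, 0100-1, 010110, 1-0010, 1-0100, 100-10, 1001-0, 11-010, 11-111, 111-11, 1110-0, 11101-, 1111-1}
Coverage chart:
  m0: 0000-0 ←essential
  m2: -00010,00-010,0000-0
  m12: 0-1100,0011-0
  m15: 00111- ←essential
  m17: -10001,010-01,0100-1
  m19: 0100-1 ←essential
  m21: 010-01 ←essential
  m22: 010110 ←essential
  m26: -11010,0-1010
  m28: 0-1100 ←essential
  m34: -00010,1-0010,100-10
  m36: 1-0100,1001-0
  m38: 100-10,1001-0
  m50: 1-0010,11-010
  m52: 1-0100 ←essential
  m55: 11-111 ←essential
  m56: 1110-0 ←essential
  m58: -11010,11-010,1110-0,11101-
  m59: 111-11,11101-
  m63: 11-111,111-11,1111-1
Essential: 0-1100, 0000-0, 00111-, 010-01, 0100-1, 010110, 1-0100, 11-111, 1110-0
Petrick residual → -11010, 1-0010, 100-10, 111-11
Min cover (13 terms): bcd'ef' + a'cde'f' + a'b'c'd'f' + a'b'cde + a'bc'e'f + a'bc'd'f + a'bc'def' + ac'd'ef' + ac'de'f' + ab'c'ef' + abdef + abcef + abcd'f'

13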